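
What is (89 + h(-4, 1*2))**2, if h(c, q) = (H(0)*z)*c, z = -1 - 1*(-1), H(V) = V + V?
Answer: 7921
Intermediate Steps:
H(V) = 2*V
z = 0 (z = -1 + 1 = 0)
h(c, q) = 0 (h(c, q) = ((2*0)*0)*c = (0*0)*c = 0*c = 0)
(89 + h(-4, 1*2))**2 = (89 + 0)**2 = 89**2 = 7921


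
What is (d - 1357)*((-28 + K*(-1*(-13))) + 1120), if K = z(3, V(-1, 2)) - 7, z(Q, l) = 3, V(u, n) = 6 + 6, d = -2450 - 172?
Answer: -4138160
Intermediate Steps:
d = -2622
V(u, n) = 12
K = -4 (K = 3 - 7 = -4)
(d - 1357)*((-28 + K*(-1*(-13))) + 1120) = (-2622 - 1357)*((-28 - (-4)*(-13)) + 1120) = -3979*((-28 - 4*13) + 1120) = -3979*((-28 - 52) + 1120) = -3979*(-80 + 1120) = -3979*1040 = -4138160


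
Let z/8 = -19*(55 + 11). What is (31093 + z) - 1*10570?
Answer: 10491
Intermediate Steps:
z = -10032 (z = 8*(-19*(55 + 11)) = 8*(-19*66) = 8*(-1254) = -10032)
(31093 + z) - 1*10570 = (31093 - 10032) - 1*10570 = 21061 - 10570 = 10491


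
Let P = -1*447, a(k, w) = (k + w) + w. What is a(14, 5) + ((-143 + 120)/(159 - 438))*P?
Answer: -1195/93 ≈ -12.849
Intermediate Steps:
a(k, w) = k + 2*w
P = -447
a(14, 5) + ((-143 + 120)/(159 - 438))*P = (14 + 2*5) + ((-143 + 120)/(159 - 438))*(-447) = (14 + 10) - 23/(-279)*(-447) = 24 - 23*(-1/279)*(-447) = 24 + (23/279)*(-447) = 24 - 3427/93 = -1195/93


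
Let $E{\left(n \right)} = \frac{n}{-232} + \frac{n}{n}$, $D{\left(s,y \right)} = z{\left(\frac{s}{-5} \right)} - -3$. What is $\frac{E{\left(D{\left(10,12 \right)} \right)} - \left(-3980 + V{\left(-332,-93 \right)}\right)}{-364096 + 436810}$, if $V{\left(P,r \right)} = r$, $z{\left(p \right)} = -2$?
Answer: $\frac{945167}{16869648} \approx 0.056028$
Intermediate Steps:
$D{\left(s,y \right)} = 1$ ($D{\left(s,y \right)} = -2 - -3 = -2 + 3 = 1$)
$E{\left(n \right)} = 1 - \frac{n}{232}$ ($E{\left(n \right)} = n \left(- \frac{1}{232}\right) + 1 = - \frac{n}{232} + 1 = 1 - \frac{n}{232}$)
$\frac{E{\left(D{\left(10,12 \right)} \right)} - \left(-3980 + V{\left(-332,-93 \right)}\right)}{-364096 + 436810} = \frac{\left(1 - \frac{1}{232}\right) + \left(3980 - -93\right)}{-364096 + 436810} = \frac{\left(1 - \frac{1}{232}\right) + \left(3980 + 93\right)}{72714} = \left(\frac{231}{232} + 4073\right) \frac{1}{72714} = \frac{945167}{232} \cdot \frac{1}{72714} = \frac{945167}{16869648}$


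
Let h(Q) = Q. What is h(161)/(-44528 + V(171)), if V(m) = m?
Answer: -161/44357 ≈ -0.0036296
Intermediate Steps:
h(161)/(-44528 + V(171)) = 161/(-44528 + 171) = 161/(-44357) = 161*(-1/44357) = -161/44357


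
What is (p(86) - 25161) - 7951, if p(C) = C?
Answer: -33026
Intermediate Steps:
(p(86) - 25161) - 7951 = (86 - 25161) - 7951 = -25075 - 7951 = -33026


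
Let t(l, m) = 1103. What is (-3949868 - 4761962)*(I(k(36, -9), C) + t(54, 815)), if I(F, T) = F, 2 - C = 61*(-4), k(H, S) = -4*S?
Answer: -9922774370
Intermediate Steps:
C = 246 (C = 2 - 61*(-4) = 2 - 1*(-244) = 2 + 244 = 246)
(-3949868 - 4761962)*(I(k(36, -9), C) + t(54, 815)) = (-3949868 - 4761962)*(-4*(-9) + 1103) = -8711830*(36 + 1103) = -8711830*1139 = -9922774370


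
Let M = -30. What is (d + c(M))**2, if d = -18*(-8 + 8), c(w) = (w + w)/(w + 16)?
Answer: 900/49 ≈ 18.367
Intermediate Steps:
c(w) = 2*w/(16 + w) (c(w) = (2*w)/(16 + w) = 2*w/(16 + w))
d = 0 (d = -18*0 = 0)
(d + c(M))**2 = (0 + 2*(-30)/(16 - 30))**2 = (0 + 2*(-30)/(-14))**2 = (0 + 2*(-30)*(-1/14))**2 = (0 + 30/7)**2 = (30/7)**2 = 900/49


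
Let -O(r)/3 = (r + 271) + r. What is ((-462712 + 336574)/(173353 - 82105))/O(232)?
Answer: 21023/33533640 ≈ 0.00062692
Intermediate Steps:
O(r) = -813 - 6*r (O(r) = -3*((r + 271) + r) = -3*((271 + r) + r) = -3*(271 + 2*r) = -813 - 6*r)
((-462712 + 336574)/(173353 - 82105))/O(232) = ((-462712 + 336574)/(173353 - 82105))/(-813 - 6*232) = (-126138/91248)/(-813 - 1392) = -126138*1/91248/(-2205) = -21023/15208*(-1/2205) = 21023/33533640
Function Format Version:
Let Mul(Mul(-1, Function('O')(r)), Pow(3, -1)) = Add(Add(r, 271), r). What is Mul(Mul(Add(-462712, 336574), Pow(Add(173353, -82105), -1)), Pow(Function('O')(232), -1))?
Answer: Rational(21023, 33533640) ≈ 0.00062692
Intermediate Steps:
Function('O')(r) = Add(-813, Mul(-6, r)) (Function('O')(r) = Mul(-3, Add(Add(r, 271), r)) = Mul(-3, Add(Add(271, r), r)) = Mul(-3, Add(271, Mul(2, r))) = Add(-813, Mul(-6, r)))
Mul(Mul(Add(-462712, 336574), Pow(Add(173353, -82105), -1)), Pow(Function('O')(232), -1)) = Mul(Mul(Add(-462712, 336574), Pow(Add(173353, -82105), -1)), Pow(Add(-813, Mul(-6, 232)), -1)) = Mul(Mul(-126138, Pow(91248, -1)), Pow(Add(-813, -1392), -1)) = Mul(Mul(-126138, Rational(1, 91248)), Pow(-2205, -1)) = Mul(Rational(-21023, 15208), Rational(-1, 2205)) = Rational(21023, 33533640)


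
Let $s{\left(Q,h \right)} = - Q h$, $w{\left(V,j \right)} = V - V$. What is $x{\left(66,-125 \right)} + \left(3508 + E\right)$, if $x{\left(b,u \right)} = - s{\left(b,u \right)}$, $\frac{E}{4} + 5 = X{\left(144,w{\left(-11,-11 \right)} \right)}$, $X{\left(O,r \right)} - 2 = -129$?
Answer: $-5270$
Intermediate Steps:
$w{\left(V,j \right)} = 0$
$s{\left(Q,h \right)} = - Q h$
$X{\left(O,r \right)} = -127$ ($X{\left(O,r \right)} = 2 - 129 = -127$)
$E = -528$ ($E = -20 + 4 \left(-127\right) = -20 - 508 = -528$)
$x{\left(b,u \right)} = b u$ ($x{\left(b,u \right)} = - \left(-1\right) b u = b u$)
$x{\left(66,-125 \right)} + \left(3508 + E\right) = 66 \left(-125\right) + \left(3508 - 528\right) = -8250 + 2980 = -5270$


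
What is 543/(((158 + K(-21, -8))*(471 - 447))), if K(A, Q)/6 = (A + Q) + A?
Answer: -181/1136 ≈ -0.15933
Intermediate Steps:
K(A, Q) = 6*Q + 12*A (K(A, Q) = 6*((A + Q) + A) = 6*(Q + 2*A) = 6*Q + 12*A)
543/(((158 + K(-21, -8))*(471 - 447))) = 543/(((158 + (6*(-8) + 12*(-21)))*(471 - 447))) = 543/(((158 + (-48 - 252))*24)) = 543/(((158 - 300)*24)) = 543/((-142*24)) = 543/(-3408) = 543*(-1/3408) = -181/1136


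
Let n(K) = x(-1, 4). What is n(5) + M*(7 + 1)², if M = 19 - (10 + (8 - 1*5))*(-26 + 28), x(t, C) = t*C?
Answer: -452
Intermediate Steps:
x(t, C) = C*t
n(K) = -4 (n(K) = 4*(-1) = -4)
M = -7 (M = 19 - (10 + (8 - 5))*2 = 19 - (10 + 3)*2 = 19 - 13*2 = 19 - 1*26 = 19 - 26 = -7)
n(5) + M*(7 + 1)² = -4 - 7*(7 + 1)² = -4 - 7*8² = -4 - 7*64 = -4 - 448 = -452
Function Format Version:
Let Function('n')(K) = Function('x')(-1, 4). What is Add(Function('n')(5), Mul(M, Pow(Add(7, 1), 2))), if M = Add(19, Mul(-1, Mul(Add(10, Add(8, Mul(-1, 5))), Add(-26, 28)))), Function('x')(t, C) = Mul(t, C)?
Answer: -452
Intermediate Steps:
Function('x')(t, C) = Mul(C, t)
Function('n')(K) = -4 (Function('n')(K) = Mul(4, -1) = -4)
M = -7 (M = Add(19, Mul(-1, Mul(Add(10, Add(8, -5)), 2))) = Add(19, Mul(-1, Mul(Add(10, 3), 2))) = Add(19, Mul(-1, Mul(13, 2))) = Add(19, Mul(-1, 26)) = Add(19, -26) = -7)
Add(Function('n')(5), Mul(M, Pow(Add(7, 1), 2))) = Add(-4, Mul(-7, Pow(Add(7, 1), 2))) = Add(-4, Mul(-7, Pow(8, 2))) = Add(-4, Mul(-7, 64)) = Add(-4, -448) = -452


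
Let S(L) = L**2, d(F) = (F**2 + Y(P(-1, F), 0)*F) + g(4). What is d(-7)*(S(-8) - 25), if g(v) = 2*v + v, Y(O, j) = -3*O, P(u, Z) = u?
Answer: 1560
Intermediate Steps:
g(v) = 3*v
d(F) = 12 + F**2 + 3*F (d(F) = (F**2 + (-3*(-1))*F) + 3*4 = (F**2 + 3*F) + 12 = 12 + F**2 + 3*F)
d(-7)*(S(-8) - 25) = (12 + (-7)**2 + 3*(-7))*((-8)**2 - 25) = (12 + 49 - 21)*(64 - 25) = 40*39 = 1560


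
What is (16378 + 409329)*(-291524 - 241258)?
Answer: -226809026874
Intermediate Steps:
(16378 + 409329)*(-291524 - 241258) = 425707*(-532782) = -226809026874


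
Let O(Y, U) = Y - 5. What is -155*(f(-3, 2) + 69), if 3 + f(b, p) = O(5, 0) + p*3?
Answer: -11160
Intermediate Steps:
O(Y, U) = -5 + Y
f(b, p) = -3 + 3*p (f(b, p) = -3 + ((-5 + 5) + p*3) = -3 + (0 + 3*p) = -3 + 3*p)
-155*(f(-3, 2) + 69) = -155*((-3 + 3*2) + 69) = -155*((-3 + 6) + 69) = -155*(3 + 69) = -155*72 = -11160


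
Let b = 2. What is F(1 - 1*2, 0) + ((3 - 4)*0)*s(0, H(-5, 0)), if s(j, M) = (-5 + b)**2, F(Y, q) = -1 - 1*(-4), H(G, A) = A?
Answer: 3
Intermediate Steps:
F(Y, q) = 3 (F(Y, q) = -1 + 4 = 3)
s(j, M) = 9 (s(j, M) = (-5 + 2)**2 = (-3)**2 = 9)
F(1 - 1*2, 0) + ((3 - 4)*0)*s(0, H(-5, 0)) = 3 + ((3 - 4)*0)*9 = 3 - 1*0*9 = 3 + 0*9 = 3 + 0 = 3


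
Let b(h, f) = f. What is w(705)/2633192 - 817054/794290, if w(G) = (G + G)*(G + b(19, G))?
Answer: -10220216203/37348537030 ≈ -0.27364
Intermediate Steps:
w(G) = 4*G² (w(G) = (G + G)*(G + G) = (2*G)*(2*G) = 4*G²)
w(705)/2633192 - 817054/794290 = (4*705²)/2633192 - 817054/794290 = (4*497025)*(1/2633192) - 817054*1/794290 = 1988100*(1/2633192) - 58361/56735 = 497025/658298 - 58361/56735 = -10220216203/37348537030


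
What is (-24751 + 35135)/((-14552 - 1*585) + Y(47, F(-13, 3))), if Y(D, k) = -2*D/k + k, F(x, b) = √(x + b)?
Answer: -785913040/1145649253 - 539968*I*√10/1145649253 ≈ -0.686 - 0.0014904*I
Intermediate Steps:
F(x, b) = √(b + x)
Y(D, k) = k - 2*D/k (Y(D, k) = -2*D/k + k = k - 2*D/k)
(-24751 + 35135)/((-14552 - 1*585) + Y(47, F(-13, 3))) = (-24751 + 35135)/((-14552 - 1*585) + (√(3 - 13) - 2*47/√(3 - 13))) = 10384/((-14552 - 585) + (√(-10) - 2*47/√(-10))) = 10384/(-15137 + (I*√10 - 2*47/I*√10)) = 10384/(-15137 + (I*√10 - 2*47*(-I*√10/10))) = 10384/(-15137 + (I*√10 + 47*I*√10/5)) = 10384/(-15137 + 52*I*√10/5)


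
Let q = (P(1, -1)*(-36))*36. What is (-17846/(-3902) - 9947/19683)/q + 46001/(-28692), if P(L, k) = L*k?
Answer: -7933726241003/4958175531762 ≈ -1.6001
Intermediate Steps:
q = 1296 (q = ((1*(-1))*(-36))*36 = -1*(-36)*36 = 36*36 = 1296)
(-17846/(-3902) - 9947/19683)/q + 46001/(-28692) = (-17846/(-3902) - 9947/19683)/1296 + 46001/(-28692) = (-17846*(-1/3902) - 9947*1/19683)*(1/1296) + 46001*(-1/28692) = (8923/1951 - 9947/19683)*(1/1296) - 46001/28692 = (156224812/38401533)*(1/1296) - 46001/28692 = 39056203/12442096692 - 46001/28692 = -7933726241003/4958175531762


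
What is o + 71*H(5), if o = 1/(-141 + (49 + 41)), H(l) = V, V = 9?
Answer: 32588/51 ≈ 638.98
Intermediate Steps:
H(l) = 9
o = -1/51 (o = 1/(-141 + 90) = 1/(-51) = -1/51 ≈ -0.019608)
o + 71*H(5) = -1/51 + 71*9 = -1/51 + 639 = 32588/51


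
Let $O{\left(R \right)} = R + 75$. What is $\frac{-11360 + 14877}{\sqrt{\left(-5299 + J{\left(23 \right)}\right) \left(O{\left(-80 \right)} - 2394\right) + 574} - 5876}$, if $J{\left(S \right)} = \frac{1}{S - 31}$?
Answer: $- \frac{165327136}{174513609} - \frac{7034 \sqrt{203410798}}{174513609} \approx -1.5222$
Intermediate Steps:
$J{\left(S \right)} = \frac{1}{-31 + S}$
$O{\left(R \right)} = 75 + R$
$\frac{-11360 + 14877}{\sqrt{\left(-5299 + J{\left(23 \right)}\right) \left(O{\left(-80 \right)} - 2394\right) + 574} - 5876} = \frac{-11360 + 14877}{\sqrt{\left(-5299 + \frac{1}{-31 + 23}\right) \left(\left(75 - 80\right) - 2394\right) + 574} - 5876} = \frac{3517}{\sqrt{\left(-5299 + \frac{1}{-8}\right) \left(-5 - 2394\right) + 574} - 5876} = \frac{3517}{\sqrt{\left(-5299 - \frac{1}{8}\right) \left(-2399\right) + 574} - 5876} = \frac{3517}{\sqrt{\left(- \frac{42393}{8}\right) \left(-2399\right) + 574} - 5876} = \frac{3517}{\sqrt{\frac{101700807}{8} + 574} - 5876} = \frac{3517}{\sqrt{\frac{101705399}{8}} - 5876} = \frac{3517}{\frac{\sqrt{203410798}}{4} - 5876} = \frac{3517}{-5876 + \frac{\sqrt{203410798}}{4}}$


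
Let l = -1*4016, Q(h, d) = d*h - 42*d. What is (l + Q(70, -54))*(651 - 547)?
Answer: -574912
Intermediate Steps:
Q(h, d) = -42*d + d*h
l = -4016
(l + Q(70, -54))*(651 - 547) = (-4016 - 54*(-42 + 70))*(651 - 547) = (-4016 - 54*28)*104 = (-4016 - 1512)*104 = -5528*104 = -574912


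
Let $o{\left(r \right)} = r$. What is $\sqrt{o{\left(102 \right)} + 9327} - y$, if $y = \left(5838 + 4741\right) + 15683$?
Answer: $-26262 + \sqrt{9429} \approx -26165.0$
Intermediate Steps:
$y = 26262$ ($y = 10579 + 15683 = 26262$)
$\sqrt{o{\left(102 \right)} + 9327} - y = \sqrt{102 + 9327} - 26262 = \sqrt{9429} - 26262 = -26262 + \sqrt{9429}$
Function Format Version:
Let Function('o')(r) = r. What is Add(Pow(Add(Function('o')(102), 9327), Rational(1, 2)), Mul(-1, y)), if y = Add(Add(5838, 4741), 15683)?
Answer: Add(-26262, Pow(9429, Rational(1, 2))) ≈ -26165.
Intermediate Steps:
y = 26262 (y = Add(10579, 15683) = 26262)
Add(Pow(Add(Function('o')(102), 9327), Rational(1, 2)), Mul(-1, y)) = Add(Pow(Add(102, 9327), Rational(1, 2)), Mul(-1, 26262)) = Add(Pow(9429, Rational(1, 2)), -26262) = Add(-26262, Pow(9429, Rational(1, 2)))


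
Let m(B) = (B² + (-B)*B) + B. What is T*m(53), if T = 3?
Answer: 159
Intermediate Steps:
m(B) = B (m(B) = (B² - B²) + B = 0 + B = B)
T*m(53) = 3*53 = 159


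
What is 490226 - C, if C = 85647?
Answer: 404579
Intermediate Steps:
490226 - C = 490226 - 1*85647 = 490226 - 85647 = 404579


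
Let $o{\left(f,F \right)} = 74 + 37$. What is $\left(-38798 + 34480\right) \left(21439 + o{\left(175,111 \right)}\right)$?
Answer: $-93052900$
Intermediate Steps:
$o{\left(f,F \right)} = 111$
$\left(-38798 + 34480\right) \left(21439 + o{\left(175,111 \right)}\right) = \left(-38798 + 34480\right) \left(21439 + 111\right) = \left(-4318\right) 21550 = -93052900$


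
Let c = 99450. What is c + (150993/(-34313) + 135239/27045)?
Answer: 92289668053372/927995085 ≈ 99451.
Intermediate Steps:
c + (150993/(-34313) + 135239/27045) = 99450 + (150993/(-34313) + 135239/27045) = 99450 + (150993*(-1/34313) + 135239*(1/27045)) = 99450 + (-150993/34313 + 135239/27045) = 99450 + 556850122/927995085 = 92289668053372/927995085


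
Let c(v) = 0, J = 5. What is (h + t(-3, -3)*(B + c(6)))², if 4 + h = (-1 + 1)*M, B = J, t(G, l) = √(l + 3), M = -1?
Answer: 16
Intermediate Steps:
t(G, l) = √(3 + l)
B = 5
h = -4 (h = -4 + (-1 + 1)*(-1) = -4 + 0*(-1) = -4 + 0 = -4)
(h + t(-3, -3)*(B + c(6)))² = (-4 + √(3 - 3)*(5 + 0))² = (-4 + √0*5)² = (-4 + 0*5)² = (-4 + 0)² = (-4)² = 16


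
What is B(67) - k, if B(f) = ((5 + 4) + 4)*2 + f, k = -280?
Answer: 373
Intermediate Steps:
B(f) = 26 + f (B(f) = (9 + 4)*2 + f = 13*2 + f = 26 + f)
B(67) - k = (26 + 67) - 1*(-280) = 93 + 280 = 373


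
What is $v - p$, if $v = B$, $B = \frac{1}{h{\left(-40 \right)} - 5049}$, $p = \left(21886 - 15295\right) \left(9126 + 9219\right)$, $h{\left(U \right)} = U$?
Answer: $- \frac{615320633656}{5089} \approx -1.2091 \cdot 10^{8}$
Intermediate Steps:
$p = 120911895$ ($p = 6591 \cdot 18345 = 120911895$)
$B = - \frac{1}{5089}$ ($B = \frac{1}{-40 - 5049} = \frac{1}{-5089} = - \frac{1}{5089} \approx -0.0001965$)
$v = - \frac{1}{5089} \approx -0.0001965$
$v - p = - \frac{1}{5089} - 120911895 = - \frac{615320633656}{5089}$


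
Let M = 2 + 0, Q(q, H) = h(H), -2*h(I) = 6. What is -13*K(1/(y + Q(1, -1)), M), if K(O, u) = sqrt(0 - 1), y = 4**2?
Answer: -13*I ≈ -13.0*I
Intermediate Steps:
h(I) = -3 (h(I) = -1/2*6 = -3)
Q(q, H) = -3
y = 16
M = 2
K(O, u) = I (K(O, u) = sqrt(-1) = I)
-13*K(1/(y + Q(1, -1)), M) = -13*I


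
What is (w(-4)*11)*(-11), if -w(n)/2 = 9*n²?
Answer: 34848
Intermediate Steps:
w(n) = -18*n²
(w(-4)*11)*(-11) = (-18*(-4)²*11)*(-11) = (-18*16*11)*(-11) = -288*11*(-11) = -3168*(-11) = 34848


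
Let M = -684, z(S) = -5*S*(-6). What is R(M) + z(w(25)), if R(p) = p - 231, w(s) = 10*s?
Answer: 6585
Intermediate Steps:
z(S) = 30*S
R(p) = -231 + p
R(M) + z(w(25)) = (-231 - 684) + 30*(10*25) = -915 + 30*250 = -915 + 7500 = 6585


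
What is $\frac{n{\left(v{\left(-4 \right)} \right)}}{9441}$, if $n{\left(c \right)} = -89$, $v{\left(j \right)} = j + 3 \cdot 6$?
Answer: $- \frac{89}{9441} \approx -0.009427$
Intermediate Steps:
$v{\left(j \right)} = 18 + j$ ($v{\left(j \right)} = j + 18 = 18 + j$)
$\frac{n{\left(v{\left(-4 \right)} \right)}}{9441} = - \frac{89}{9441}$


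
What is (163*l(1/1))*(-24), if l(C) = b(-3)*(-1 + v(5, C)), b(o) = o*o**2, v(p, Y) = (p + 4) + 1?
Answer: 950616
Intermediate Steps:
v(p, Y) = 5 + p (v(p, Y) = (4 + p) + 1 = 5 + p)
b(o) = o**3
l(C) = -243 (l(C) = (-3)**3*(-1 + (5 + 5)) = -27*(-1 + 10) = -27*9 = -243)
(163*l(1/1))*(-24) = (163*(-243))*(-24) = -39609*(-24) = 950616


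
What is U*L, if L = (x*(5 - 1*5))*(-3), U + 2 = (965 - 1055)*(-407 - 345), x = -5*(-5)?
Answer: 0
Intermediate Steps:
x = 25 (x = -1*(-25) = 25)
U = 67678 (U = -2 + (965 - 1055)*(-407 - 345) = -2 - 90*(-752) = -2 + 67680 = 67678)
L = 0 (L = (25*(5 - 1*5))*(-3) = (25*(5 - 5))*(-3) = (25*0)*(-3) = 0*(-3) = 0)
U*L = 67678*0 = 0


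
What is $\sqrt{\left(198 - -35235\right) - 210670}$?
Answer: $i \sqrt{175237} \approx 418.61 i$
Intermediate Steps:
$\sqrt{\left(198 - -35235\right) - 210670} = \sqrt{\left(198 + 35235\right) - 210670} = \sqrt{35433 - 210670} = \sqrt{-175237} = i \sqrt{175237}$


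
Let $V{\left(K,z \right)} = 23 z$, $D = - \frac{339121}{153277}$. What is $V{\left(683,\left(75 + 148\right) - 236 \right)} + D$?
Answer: $- \frac{46168944}{153277} \approx -301.21$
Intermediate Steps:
$D = - \frac{339121}{153277}$ ($D = \left(-339121\right) \frac{1}{153277} = - \frac{339121}{153277} \approx -2.2125$)
$V{\left(683,\left(75 + 148\right) - 236 \right)} + D = 23 \left(\left(75 + 148\right) - 236\right) - \frac{339121}{153277} = 23 \left(223 - 236\right) - \frac{339121}{153277} = 23 \left(-13\right) - \frac{339121}{153277} = -299 - \frac{339121}{153277} = - \frac{46168944}{153277}$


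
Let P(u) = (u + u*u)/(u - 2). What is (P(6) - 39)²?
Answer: 3249/4 ≈ 812.25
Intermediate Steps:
P(u) = (u + u²)/(-2 + u)
(P(6) - 39)² = (6*(1 + 6)/(-2 + 6) - 39)² = (6*7/4 - 39)² = (6*(¼)*7 - 39)² = (21/2 - 39)² = (-57/2)² = 3249/4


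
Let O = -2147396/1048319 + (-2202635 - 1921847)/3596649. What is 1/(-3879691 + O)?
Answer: -3770435483031/14628136656798545183 ≈ -2.5775e-7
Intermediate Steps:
O = -12047202521762/3770435483031 (O = -2147396*1/1048319 - 4124482*1/3596649 = -2147396/1048319 - 4124482/3596649 = -12047202521762/3770435483031 ≈ -3.1952)
1/(-3879691 + O) = 1/(-3879691 - 12047202521762/3770435483031) = 1/(-14628136656798545183/3770435483031) = -3770435483031/14628136656798545183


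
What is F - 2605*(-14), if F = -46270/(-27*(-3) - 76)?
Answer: 27216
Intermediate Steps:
F = -9254 (F = -46270/(81 - 76) = -46270/5 = -46270*⅕ = -9254)
F - 2605*(-14) = -9254 - 2605*(-14) = -9254 - 1*(-36470) = -9254 + 36470 = 27216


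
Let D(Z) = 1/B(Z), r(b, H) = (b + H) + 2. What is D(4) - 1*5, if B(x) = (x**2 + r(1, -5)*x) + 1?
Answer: -44/9 ≈ -4.8889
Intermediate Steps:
r(b, H) = 2 + H + b (r(b, H) = (H + b) + 2 = 2 + H + b)
B(x) = 1 + x**2 - 2*x (B(x) = (x**2 + (2 - 5 + 1)*x) + 1 = (x**2 - 2*x) + 1 = 1 + x**2 - 2*x)
D(Z) = 1/(1 + Z**2 - 2*Z)
D(4) - 1*5 = 1/(1 + 4**2 - 2*4) - 1*5 = 1/(1 + 16 - 8) - 5 = 1/9 - 5 = -44/9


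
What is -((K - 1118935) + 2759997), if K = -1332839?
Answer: -308223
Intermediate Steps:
-((K - 1118935) + 2759997) = -((-1332839 - 1118935) + 2759997) = -(-2451774 + 2759997) = -1*308223 = -308223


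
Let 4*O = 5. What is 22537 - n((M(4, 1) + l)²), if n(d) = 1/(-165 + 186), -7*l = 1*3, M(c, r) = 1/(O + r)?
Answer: 473276/21 ≈ 22537.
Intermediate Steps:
O = 5/4 (O = (¼)*5 = 5/4 ≈ 1.2500)
M(c, r) = 1/(5/4 + r)
l = -3/7 ≈ -0.42857
n(d) = 1/21
22537 - n((M(4, 1) + l)²) = 22537 - 1*1/21 = 22537 - 1/21 = 473276/21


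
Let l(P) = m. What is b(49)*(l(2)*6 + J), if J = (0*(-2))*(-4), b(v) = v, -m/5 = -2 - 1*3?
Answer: 7350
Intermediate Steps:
m = 25 (m = -5*(-2 - 1*3) = -5*(-2 - 3) = -5*(-5) = 25)
l(P) = 25
J = 0 (J = 0*(-4) = 0)
b(49)*(l(2)*6 + J) = 49*(25*6 + 0) = 49*(150 + 0) = 49*150 = 7350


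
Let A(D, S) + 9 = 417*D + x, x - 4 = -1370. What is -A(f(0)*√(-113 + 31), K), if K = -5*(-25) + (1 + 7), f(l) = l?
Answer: 1375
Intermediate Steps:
x = -1366 (x = 4 - 1370 = -1366)
K = 133 (K = 125 + 8 = 133)
A(D, S) = -1375 + 417*D (A(D, S) = -9 + (417*D - 1366) = -9 + (-1366 + 417*D) = -1375 + 417*D)
-A(f(0)*√(-113 + 31), K) = -(-1375 + 417*(0*√(-113 + 31))) = -(-1375 + 417*(0*√(-82))) = -(-1375 + 417*(0*(I*√82))) = -(-1375 + 417*0) = -(-1375 + 0) = -1*(-1375) = 1375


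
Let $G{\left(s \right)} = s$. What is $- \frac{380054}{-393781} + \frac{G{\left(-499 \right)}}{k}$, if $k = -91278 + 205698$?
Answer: $\frac{43289281961}{45056422020} \approx 0.96078$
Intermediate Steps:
$k = 114420$
$- \frac{380054}{-393781} + \frac{G{\left(-499 \right)}}{k} = - \frac{380054}{-393781} - \frac{499}{114420} = \left(-380054\right) \left(- \frac{1}{393781}\right) - \frac{499}{114420} = \frac{380054}{393781} - \frac{499}{114420} = \frac{43289281961}{45056422020}$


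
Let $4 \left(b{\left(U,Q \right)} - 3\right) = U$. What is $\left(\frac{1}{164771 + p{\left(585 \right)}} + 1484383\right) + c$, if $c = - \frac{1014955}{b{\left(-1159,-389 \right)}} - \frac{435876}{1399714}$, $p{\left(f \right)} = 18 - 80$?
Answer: $\frac{196729859964528188978}{132217840365111} \approx 1.4879 \cdot 10^{6}$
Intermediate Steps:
$b{\left(U,Q \right)} = 3 + \frac{U}{4}$
$p{\left(f \right)} = -62$ ($p{\left(f \right)} = 18 - 80 = -62$)
$c = \frac{2841043470854}{802735979}$ ($c = - \frac{1014955}{3 + \frac{1}{4} \left(-1159\right)} - \frac{435876}{1399714} = - \frac{1014955}{3 - \frac{1159}{4}} - \frac{217938}{699857} = - \frac{1014955}{- \frac{1147}{4}} - \frac{217938}{699857} = \left(-1014955\right) \left(- \frac{4}{1147}\right) - \frac{217938}{699857} = \frac{4059820}{1147} - \frac{217938}{699857} = \frac{2841043470854}{802735979} \approx 3539.2$)
$\left(\frac{1}{164771 + p{\left(585 \right)}} + 1484383\right) + c = \left(\frac{1}{164771 - 62} + 1484383\right) + \frac{2841043470854}{802735979} = \left(\frac{1}{164709} + 1484383\right) + \frac{2841043470854}{802735979} = \frac{244491239548}{164709} + \frac{2841043470854}{802735979} = \frac{196729859964528188978}{132217840365111}$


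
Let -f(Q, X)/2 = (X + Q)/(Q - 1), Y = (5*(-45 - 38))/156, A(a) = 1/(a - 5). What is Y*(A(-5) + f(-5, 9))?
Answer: -3071/936 ≈ -3.2810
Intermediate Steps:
A(a) = 1/(-5 + a)
Y = -415/156 (Y = (5*(-83))*(1/156) = -415*1/156 = -415/156 ≈ -2.6603)
f(Q, X) = -2*(Q + X)/(-1 + Q) (f(Q, X) = -2*(X + Q)/(Q - 1) = -2*(Q + X)/(-1 + Q))
Y*(A(-5) + f(-5, 9)) = -415*(1/(-5 - 5) + 2*(-1*(-5) - 1*9)/(-1 - 5))/156 = -415*(1/(-10) + 2*(5 - 9)/(-6))/156 = -415*(-1/10 + 2*(-1/6)*(-4))/156 = -415*(-1/10 + 4/3)/156 = -415/156*37/30 = -3071/936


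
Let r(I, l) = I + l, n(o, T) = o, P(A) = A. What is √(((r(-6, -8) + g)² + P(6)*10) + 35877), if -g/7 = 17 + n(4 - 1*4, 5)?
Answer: √53626 ≈ 231.57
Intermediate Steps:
g = -119 (g = -7*(17 + (4 - 1*4)) = -7*(17 + (4 - 4)) = -7*(17 + 0) = -7*17 = -119)
√(((r(-6, -8) + g)² + P(6)*10) + 35877) = √((((-6 - 8) - 119)² + 6*10) + 35877) = √(((-14 - 119)² + 60) + 35877) = √(((-133)² + 60) + 35877) = √((17689 + 60) + 35877) = √(17749 + 35877) = √53626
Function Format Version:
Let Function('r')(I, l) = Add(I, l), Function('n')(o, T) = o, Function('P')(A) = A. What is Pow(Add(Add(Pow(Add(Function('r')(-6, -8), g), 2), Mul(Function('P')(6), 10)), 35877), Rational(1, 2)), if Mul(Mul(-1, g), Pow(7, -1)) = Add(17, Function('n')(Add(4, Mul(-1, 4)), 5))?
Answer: Pow(53626, Rational(1, 2)) ≈ 231.57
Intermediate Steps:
g = -119 (g = Mul(-7, Add(17, Add(4, Mul(-1, 4)))) = Mul(-7, Add(17, Add(4, -4))) = Mul(-7, Add(17, 0)) = Mul(-7, 17) = -119)
Pow(Add(Add(Pow(Add(Function('r')(-6, -8), g), 2), Mul(Function('P')(6), 10)), 35877), Rational(1, 2)) = Pow(Add(Add(Pow(Add(Add(-6, -8), -119), 2), Mul(6, 10)), 35877), Rational(1, 2)) = Pow(Add(Add(Pow(Add(-14, -119), 2), 60), 35877), Rational(1, 2)) = Pow(Add(Add(Pow(-133, 2), 60), 35877), Rational(1, 2)) = Pow(Add(Add(17689, 60), 35877), Rational(1, 2)) = Pow(Add(17749, 35877), Rational(1, 2)) = Pow(53626, Rational(1, 2))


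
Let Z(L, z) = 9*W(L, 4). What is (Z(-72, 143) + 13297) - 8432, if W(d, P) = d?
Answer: 4217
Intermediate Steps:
Z(L, z) = 9*L
(Z(-72, 143) + 13297) - 8432 = (9*(-72) + 13297) - 8432 = (-648 + 13297) - 8432 = 12649 - 8432 = 4217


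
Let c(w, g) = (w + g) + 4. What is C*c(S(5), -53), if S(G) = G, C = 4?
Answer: -176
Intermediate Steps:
c(w, g) = 4 + g + w (c(w, g) = (g + w) + 4 = 4 + g + w)
C*c(S(5), -53) = 4*(4 - 53 + 5) = 4*(-44) = -176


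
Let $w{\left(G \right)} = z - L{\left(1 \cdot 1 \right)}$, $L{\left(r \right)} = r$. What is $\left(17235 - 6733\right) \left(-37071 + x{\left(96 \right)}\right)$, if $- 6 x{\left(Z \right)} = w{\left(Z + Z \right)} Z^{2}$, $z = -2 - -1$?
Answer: $-357057498$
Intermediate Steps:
$z = -1$ ($z = -2 + 1 = -1$)
$w{\left(G \right)} = -2$ ($w{\left(G \right)} = -1 - 1 \cdot 1 = -1 - 1 = -2$)
$x{\left(Z \right)} = \frac{Z^{2}}{3}$ ($x{\left(Z \right)} = - \frac{\left(-2\right) Z^{2}}{6} = \frac{Z^{2}}{3}$)
$\left(17235 - 6733\right) \left(-37071 + x{\left(96 \right)}\right) = \left(17235 - 6733\right) \left(-37071 + \frac{96^{2}}{3}\right) = 10502 \left(-37071 + \frac{1}{3} \cdot 9216\right) = 10502 \left(-37071 + 3072\right) = 10502 \left(-33999\right) = -357057498$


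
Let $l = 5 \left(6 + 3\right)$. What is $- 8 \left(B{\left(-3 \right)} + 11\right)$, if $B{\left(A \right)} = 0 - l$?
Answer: $272$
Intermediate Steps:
$l = 45$ ($l = 5 \cdot 9 = 45$)
$B{\left(A \right)} = -45$ ($B{\left(A \right)} = 0 - 45 = -45$)
$- 8 \left(B{\left(-3 \right)} + 11\right) = - 8 \left(-45 + 11\right) = \left(-8\right) \left(-34\right) = 272$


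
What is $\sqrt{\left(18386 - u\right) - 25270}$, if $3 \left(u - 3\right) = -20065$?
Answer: $\frac{2 i \sqrt{447}}{3} \approx 14.095 i$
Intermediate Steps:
$u = - \frac{20056}{3}$ ($u = 3 + \frac{1}{3} \left(-20065\right) = 3 - \frac{20065}{3} = - \frac{20056}{3} \approx -6685.3$)
$\sqrt{\left(18386 - u\right) - 25270} = \sqrt{\left(18386 - - \frac{20056}{3}\right) - 25270} = \sqrt{\left(18386 + \frac{20056}{3}\right) - 25270} = \sqrt{\frac{75214}{3} - 25270} = \sqrt{- \frac{596}{3}} = \frac{2 i \sqrt{447}}{3}$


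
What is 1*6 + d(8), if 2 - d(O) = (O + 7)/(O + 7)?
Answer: 7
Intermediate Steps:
d(O) = 1 (d(O) = 2 - (O + 7)/(O + 7) = 2 - (7 + O)/(7 + O) = 2 - 1*1 = 2 - 1 = 1)
1*6 + d(8) = 1*6 + 1 = 6 + 1 = 7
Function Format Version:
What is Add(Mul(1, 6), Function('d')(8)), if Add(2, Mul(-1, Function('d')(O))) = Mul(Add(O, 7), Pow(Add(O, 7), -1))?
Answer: 7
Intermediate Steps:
Function('d')(O) = 1 (Function('d')(O) = Add(2, Mul(-1, Mul(Add(O, 7), Pow(Add(O, 7), -1)))) = Add(2, Mul(-1, Mul(Add(7, O), Pow(Add(7, O), -1)))) = Add(2, Mul(-1, 1)) = Add(2, -1) = 1)
Add(Mul(1, 6), Function('d')(8)) = Add(Mul(1, 6), 1) = Add(6, 1) = 7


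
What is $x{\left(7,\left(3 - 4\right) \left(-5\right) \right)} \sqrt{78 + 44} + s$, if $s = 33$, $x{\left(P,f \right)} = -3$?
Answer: $33 - 3 \sqrt{122} \approx -0.13608$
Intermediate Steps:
$x{\left(7,\left(3 - 4\right) \left(-5\right) \right)} \sqrt{78 + 44} + s = - 3 \sqrt{78 + 44} + 33 = - 3 \sqrt{122} + 33 = 33 - 3 \sqrt{122}$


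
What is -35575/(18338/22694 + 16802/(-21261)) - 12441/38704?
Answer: -66434790155868003/33206599952 ≈ -2.0007e+6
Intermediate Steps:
-35575/(18338/22694 + 16802/(-21261)) - 12441/38704 = -35575/(18338*(1/22694) + 16802*(-1/21261)) - 12441*1/38704 = -35575/(9169/11347 - 16802/21261) - 12441/38704 = -35575/4289815/241248567 - 12441/38704 = -35575*241248567/4289815 - 12441/38704 = -1716483554205/857963 - 12441/38704 = -66434790155868003/33206599952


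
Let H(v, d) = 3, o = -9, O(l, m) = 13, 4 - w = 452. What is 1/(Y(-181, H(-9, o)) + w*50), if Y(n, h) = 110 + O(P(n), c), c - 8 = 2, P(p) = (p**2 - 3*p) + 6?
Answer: -1/22277 ≈ -4.4889e-5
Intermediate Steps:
P(p) = 6 + p**2 - 3*p
c = 10 (c = 8 + 2 = 10)
w = -448 (w = 4 - 1*452 = 4 - 452 = -448)
Y(n, h) = 123 (Y(n, h) = 110 + 13 = 123)
1/(Y(-181, H(-9, o)) + w*50) = 1/(123 - 448*50) = 1/(123 - 22400) = 1/(-22277) = -1/22277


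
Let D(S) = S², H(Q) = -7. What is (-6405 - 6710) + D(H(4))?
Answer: -13066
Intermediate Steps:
(-6405 - 6710) + D(H(4)) = (-6405 - 6710) + (-7)² = -13115 + 49 = -13066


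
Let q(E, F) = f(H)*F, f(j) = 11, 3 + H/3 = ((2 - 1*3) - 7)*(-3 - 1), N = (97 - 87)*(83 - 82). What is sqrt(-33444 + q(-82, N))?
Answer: I*sqrt(33334) ≈ 182.58*I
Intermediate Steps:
N = 10 (N = 10*1 = 10)
H = 87 (H = -9 + 3*(((2 - 1*3) - 7)*(-3 - 1)) = -9 + 3*(((2 - 3) - 7)*(-4)) = -9 + 3*((-1 - 7)*(-4)) = -9 + 3*(-8*(-4)) = -9 + 3*32 = -9 + 96 = 87)
q(E, F) = 11*F
sqrt(-33444 + q(-82, N)) = sqrt(-33444 + 11*10) = sqrt(-33444 + 110) = sqrt(-33334) = I*sqrt(33334)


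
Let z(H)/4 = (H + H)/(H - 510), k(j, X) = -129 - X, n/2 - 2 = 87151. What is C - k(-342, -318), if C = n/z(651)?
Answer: 3932139/868 ≈ 4530.1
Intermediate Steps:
n = 174306 (n = 4 + 2*87151 = 4 + 174302 = 174306)
z(H) = 8*H/(-510 + H) (z(H) = 4*((H + H)/(H - 510)) = 4*((2*H)/(-510 + H)) = 4*(2*H/(-510 + H)) = 8*H/(-510 + H))
C = 4096191/868 (C = 174306/((8*651/(-510 + 651))) = 174306/((8*651/141)) = 174306/((8*651*(1/141))) = 174306/(1736/47) = 174306*(47/1736) = 4096191/868 ≈ 4719.1)
C - k(-342, -318) = 4096191/868 - (-129 - 1*(-318)) = 4096191/868 - (-129 + 318) = 4096191/868 - 1*189 = 4096191/868 - 189 = 3932139/868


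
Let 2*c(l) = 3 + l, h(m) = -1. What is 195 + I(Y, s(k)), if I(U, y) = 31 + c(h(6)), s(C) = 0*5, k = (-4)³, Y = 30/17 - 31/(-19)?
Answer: 227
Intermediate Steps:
c(l) = 3/2 + l/2 (c(l) = (3 + l)/2 = 3/2 + l/2)
Y = 1097/323 (Y = 30*(1/17) - 31*(-1/19) = 30/17 + 31/19 = 1097/323 ≈ 3.3963)
k = -64
s(C) = 0
I(U, y) = 32 (I(U, y) = 31 + (3/2 + (½)*(-1)) = 31 + (3/2 - ½) = 31 + 1 = 32)
195 + I(Y, s(k)) = 195 + 32 = 227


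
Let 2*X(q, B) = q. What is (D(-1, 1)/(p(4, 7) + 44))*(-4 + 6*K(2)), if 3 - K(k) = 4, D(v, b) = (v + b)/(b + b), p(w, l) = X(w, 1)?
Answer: 0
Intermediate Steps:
X(q, B) = q/2
p(w, l) = w/2
D(v, b) = (b + v)/(2*b) (D(v, b) = (b + v)/((2*b)) = (b + v)*(1/(2*b)) = (b + v)/(2*b))
K(k) = -1 (K(k) = 3 - 1*4 = 3 - 4 = -1)
(D(-1, 1)/(p(4, 7) + 44))*(-4 + 6*K(2)) = (((1/2)*(1 - 1)/1)/((1/2)*4 + 44))*(-4 + 6*(-1)) = (((1/2)*1*0)/(2 + 44))*(-4 - 6) = (0/46)*(-10) = (0*(1/46))*(-10) = 0*(-10) = 0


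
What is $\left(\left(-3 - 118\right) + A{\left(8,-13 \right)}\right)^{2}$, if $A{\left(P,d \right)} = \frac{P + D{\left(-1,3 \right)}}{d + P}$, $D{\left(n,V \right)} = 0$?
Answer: $\frac{375769}{25} \approx 15031.0$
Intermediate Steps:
$A{\left(P,d \right)} = \frac{P}{P + d}$ ($A{\left(P,d \right)} = \frac{P + 0}{d + P} = \frac{P}{P + d}$)
$\left(\left(-3 - 118\right) + A{\left(8,-13 \right)}\right)^{2} = \left(\left(-3 - 118\right) + \frac{8}{8 - 13}\right)^{2} = \left(-121 + \frac{8}{-5}\right)^{2} = \left(-121 + 8 \left(- \frac{1}{5}\right)\right)^{2} = \left(-121 - \frac{8}{5}\right)^{2} = \left(- \frac{613}{5}\right)^{2} = \frac{375769}{25}$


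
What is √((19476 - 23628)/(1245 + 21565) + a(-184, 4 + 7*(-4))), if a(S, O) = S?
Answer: 2*I*√5989324345/11405 ≈ 13.571*I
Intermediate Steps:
√((19476 - 23628)/(1245 + 21565) + a(-184, 4 + 7*(-4))) = √((19476 - 23628)/(1245 + 21565) - 184) = √(-4152/22810 - 184) = √(-4152*1/22810 - 184) = √(-2076/11405 - 184) = √(-2100596/11405) = 2*I*√5989324345/11405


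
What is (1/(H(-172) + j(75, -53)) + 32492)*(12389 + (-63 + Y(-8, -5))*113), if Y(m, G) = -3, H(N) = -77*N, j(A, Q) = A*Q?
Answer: 1485061128919/9269 ≈ 1.6022e+8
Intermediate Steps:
(1/(H(-172) + j(75, -53)) + 32492)*(12389 + (-63 + Y(-8, -5))*113) = (1/(-77*(-172) + 75*(-53)) + 32492)*(12389 + (-63 - 3)*113) = (1/(13244 - 3975) + 32492)*(12389 - 66*113) = (1/9269 + 32492)*(12389 - 7458) = (1/9269 + 32492)*4931 = (301168349/9269)*4931 = 1485061128919/9269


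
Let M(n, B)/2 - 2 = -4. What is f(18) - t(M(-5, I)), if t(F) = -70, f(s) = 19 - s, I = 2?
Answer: 71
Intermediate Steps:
M(n, B) = -4 (M(n, B) = 4 + 2*(-4) = 4 - 8 = -4)
f(18) - t(M(-5, I)) = (19 - 1*18) - 1*(-70) = (19 - 18) + 70 = 1 + 70 = 71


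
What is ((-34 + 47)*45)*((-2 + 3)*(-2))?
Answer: -1170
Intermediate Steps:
((-34 + 47)*45)*((-2 + 3)*(-2)) = (13*45)*(1*(-2)) = 585*(-2) = -1170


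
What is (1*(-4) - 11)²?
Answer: 225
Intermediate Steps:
(1*(-4) - 11)² = (-4 - 11)² = (-15)² = 225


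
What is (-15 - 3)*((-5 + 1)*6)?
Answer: 432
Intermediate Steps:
(-15 - 3)*((-5 + 1)*6) = -(-72)*6 = -18*(-24) = 432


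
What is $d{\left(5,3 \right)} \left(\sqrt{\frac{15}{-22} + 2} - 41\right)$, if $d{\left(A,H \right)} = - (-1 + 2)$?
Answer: $41 - \frac{\sqrt{638}}{22} \approx 39.852$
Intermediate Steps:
$d{\left(A,H \right)} = -1$ ($d{\left(A,H \right)} = \left(-1\right) 1 = -1$)
$d{\left(5,3 \right)} \left(\sqrt{\frac{15}{-22} + 2} - 41\right) = - (\sqrt{\frac{15}{-22} + 2} - 41) = - (\sqrt{15 \left(- \frac{1}{22}\right) + 2} - 41) = - (\sqrt{- \frac{15}{22} + 2} - 41) = - (\sqrt{\frac{29}{22}} - 41) = - (\frac{\sqrt{638}}{22} - 41) = - (-41 + \frac{\sqrt{638}}{22}) = 41 - \frac{\sqrt{638}}{22}$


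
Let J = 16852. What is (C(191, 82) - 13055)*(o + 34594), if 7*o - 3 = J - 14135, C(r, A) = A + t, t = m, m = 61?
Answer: -3161864736/7 ≈ -4.5170e+8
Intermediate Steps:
t = 61
C(r, A) = 61 + A (C(r, A) = A + 61 = 61 + A)
o = 2720/7 (o = 3/7 + (16852 - 14135)/7 = 3/7 + (⅐)*2717 = 3/7 + 2717/7 = 2720/7 ≈ 388.57)
(C(191, 82) - 13055)*(o + 34594) = ((61 + 82) - 13055)*(2720/7 + 34594) = (143 - 13055)*(244878/7) = -12912*244878/7 = -3161864736/7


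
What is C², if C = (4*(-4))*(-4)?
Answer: 4096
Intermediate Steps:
C = 64 (C = -16*(-4) = 64)
C² = 64² = 4096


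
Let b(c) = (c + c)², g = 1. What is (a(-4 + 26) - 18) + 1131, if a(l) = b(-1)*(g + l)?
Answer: 1205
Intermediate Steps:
b(c) = 4*c² (b(c) = (2*c)² = 4*c²)
a(l) = 4 + 4*l (a(l) = (4*(-1)²)*(1 + l) = (4*1)*(1 + l) = 4*(1 + l) = 4 + 4*l)
(a(-4 + 26) - 18) + 1131 = ((4 + 4*(-4 + 26)) - 18) + 1131 = ((4 + 4*22) - 18) + 1131 = ((4 + 88) - 18) + 1131 = (92 - 18) + 1131 = 74 + 1131 = 1205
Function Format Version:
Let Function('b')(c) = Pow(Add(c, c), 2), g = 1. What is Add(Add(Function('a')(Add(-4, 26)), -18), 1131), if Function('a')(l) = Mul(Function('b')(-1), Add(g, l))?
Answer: 1205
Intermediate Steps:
Function('b')(c) = Mul(4, Pow(c, 2)) (Function('b')(c) = Pow(Mul(2, c), 2) = Mul(4, Pow(c, 2)))
Function('a')(l) = Add(4, Mul(4, l)) (Function('a')(l) = Mul(Mul(4, Pow(-1, 2)), Add(1, l)) = Mul(Mul(4, 1), Add(1, l)) = Mul(4, Add(1, l)) = Add(4, Mul(4, l)))
Add(Add(Function('a')(Add(-4, 26)), -18), 1131) = Add(Add(Add(4, Mul(4, Add(-4, 26))), -18), 1131) = Add(Add(Add(4, Mul(4, 22)), -18), 1131) = Add(Add(Add(4, 88), -18), 1131) = Add(Add(92, -18), 1131) = Add(74, 1131) = 1205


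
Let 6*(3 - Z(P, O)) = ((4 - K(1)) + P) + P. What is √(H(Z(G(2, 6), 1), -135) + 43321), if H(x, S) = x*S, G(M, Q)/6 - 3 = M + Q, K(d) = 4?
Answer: √45886 ≈ 214.21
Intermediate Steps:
G(M, Q) = 18 + 6*M + 6*Q (G(M, Q) = 18 + 6*(M + Q) = 18 + (6*M + 6*Q) = 18 + 6*M + 6*Q)
Z(P, O) = 3 - P/3 (Z(P, O) = 3 - (((4 - 1*4) + P) + P)/6 = 3 - (((4 - 4) + P) + P)/6 = 3 - ((0 + P) + P)/6 = 3 - (P + P)/6 = 3 - P/3)
H(x, S) = S*x
√(H(Z(G(2, 6), 1), -135) + 43321) = √(-135*(3 - (18 + 6*2 + 6*6)/3) + 43321) = √(-135*(3 - (18 + 12 + 36)/3) + 43321) = √(-135*(3 - ⅓*66) + 43321) = √(-135*(3 - 22) + 43321) = √(-135*(-19) + 43321) = √(2565 + 43321) = √45886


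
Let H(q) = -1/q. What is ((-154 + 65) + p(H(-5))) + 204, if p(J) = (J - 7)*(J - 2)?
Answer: 3181/25 ≈ 127.24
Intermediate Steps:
p(J) = (-7 + J)*(-2 + J)
((-154 + 65) + p(H(-5))) + 204 = ((-154 + 65) + (14 + (-1/(-5))**2 - (-9)/(-5))) + 204 = (-89 + (14 + (-1*(-1/5))**2 - (-9)*(-1)/5)) + 204 = (-89 + (14 + (1/5)**2 - 9*1/5)) + 204 = (-89 + (14 + 1/25 - 9/5)) + 204 = (-89 + 306/25) + 204 = -1919/25 + 204 = 3181/25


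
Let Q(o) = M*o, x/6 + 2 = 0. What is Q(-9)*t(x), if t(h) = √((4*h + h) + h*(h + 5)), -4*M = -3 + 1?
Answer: -9*√6 ≈ -22.045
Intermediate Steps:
x = -12 (x = -12 + 6*0 = -12 + 0 = -12)
M = ½ (M = -(-3 + 1)/4 = -¼*(-2) = ½ ≈ 0.50000)
t(h) = √(5*h + h*(5 + h))
Q(o) = o/2
Q(-9)*t(x) = ((½)*(-9))*√(-12*(10 - 12)) = -9*2*√6/2 = -9*√6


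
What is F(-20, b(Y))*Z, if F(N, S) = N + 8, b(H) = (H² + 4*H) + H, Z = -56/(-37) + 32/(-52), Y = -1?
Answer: -5184/481 ≈ -10.778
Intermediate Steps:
Z = 432/481 (Z = -56*(-1/37) + 32*(-1/52) = 56/37 - 8/13 = 432/481 ≈ 0.89813)
b(H) = H² + 5*H
F(N, S) = 8 + N
F(-20, b(Y))*Z = (8 - 20)*(432/481) = -12*432/481 = -5184/481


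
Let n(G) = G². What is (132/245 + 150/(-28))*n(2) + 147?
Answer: 31293/245 ≈ 127.73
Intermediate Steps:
(132/245 + 150/(-28))*n(2) + 147 = (132/245 + 150/(-28))*2² + 147 = (132*(1/245) + 150*(-1/28))*4 + 147 = (132/245 - 75/14)*4 + 147 = -2361/490*4 + 147 = -4722/245 + 147 = 31293/245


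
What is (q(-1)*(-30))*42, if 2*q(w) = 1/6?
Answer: -105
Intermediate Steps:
q(w) = 1/12 (q(w) = (½)/6 = (½)*(⅙) = 1/12)
(q(-1)*(-30))*42 = ((1/12)*(-30))*42 = -5/2*42 = -105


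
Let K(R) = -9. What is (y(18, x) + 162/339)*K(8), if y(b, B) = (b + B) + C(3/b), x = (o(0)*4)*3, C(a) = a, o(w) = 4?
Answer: -135555/226 ≈ -599.80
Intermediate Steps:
x = 48 (x = (4*4)*3 = 16*3 = 48)
y(b, B) = B + b + 3/b (y(b, B) = (b + B) + 3/b = (B + b) + 3/b = B + b + 3/b)
(y(18, x) + 162/339)*K(8) = ((48 + 18 + 3/18) + 162/339)*(-9) = ((48 + 18 + 3*(1/18)) + 162*(1/339))*(-9) = ((48 + 18 + 1/6) + 54/113)*(-9) = (397/6 + 54/113)*(-9) = (45185/678)*(-9) = -135555/226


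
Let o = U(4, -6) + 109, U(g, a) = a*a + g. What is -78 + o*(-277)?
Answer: -41351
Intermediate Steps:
U(g, a) = g + a**2 (U(g, a) = a**2 + g = g + a**2)
o = 149 (o = (4 + (-6)**2) + 109 = (4 + 36) + 109 = 40 + 109 = 149)
-78 + o*(-277) = -78 + 149*(-277) = -78 - 41273 = -41351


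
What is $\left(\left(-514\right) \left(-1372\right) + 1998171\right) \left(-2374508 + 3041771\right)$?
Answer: $1803864781677$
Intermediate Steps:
$\left(\left(-514\right) \left(-1372\right) + 1998171\right) \left(-2374508 + 3041771\right) = \left(705208 + 1998171\right) 667263 = 2703379 \cdot 667263 = 1803864781677$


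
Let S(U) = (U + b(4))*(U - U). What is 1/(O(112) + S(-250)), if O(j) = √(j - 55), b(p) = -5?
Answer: √57/57 ≈ 0.13245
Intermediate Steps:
O(j) = √(-55 + j)
S(U) = 0 (S(U) = (U - 5)*(U - U) = (-5 + U)*0 = 0)
1/(O(112) + S(-250)) = 1/(√(-55 + 112) + 0) = 1/(√57 + 0) = 1/(√57) = √57/57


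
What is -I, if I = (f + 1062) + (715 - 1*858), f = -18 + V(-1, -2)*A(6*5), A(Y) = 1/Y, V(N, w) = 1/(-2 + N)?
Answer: -81089/90 ≈ -900.99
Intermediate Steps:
f = -1621/90 (f = -18 + 1/((-2 - 1)*((6*5))) = -18 + 1/(-3*30) = -18 - ⅓*1/30 = -18 - 1/90 = -1621/90 ≈ -18.011)
I = 81089/90 (I = (-1621/90 + 1062) + (715 - 1*858) = 93959/90 + (715 - 858) = 93959/90 - 143 = 81089/90 ≈ 900.99)
-I = -1*81089/90 = -81089/90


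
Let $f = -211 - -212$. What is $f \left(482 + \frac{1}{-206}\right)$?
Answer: $\frac{99291}{206} \approx 482.0$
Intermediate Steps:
$f = 1$ ($f = -211 + 212 = 1$)
$f \left(482 + \frac{1}{-206}\right) = 1 \left(482 + \frac{1}{-206}\right) = 1 \left(482 - \frac{1}{206}\right) = 1 \cdot \frac{99291}{206} = \frac{99291}{206}$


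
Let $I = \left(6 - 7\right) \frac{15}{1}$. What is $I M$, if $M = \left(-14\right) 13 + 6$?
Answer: $2640$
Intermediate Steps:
$M = -176$ ($M = -182 + 6 = -176$)
$I = -15$ ($I = \left(6 - 7\right) 15 \cdot 1 = \left(-1\right) 15 = -15$)
$I M = \left(-15\right) \left(-176\right) = 2640$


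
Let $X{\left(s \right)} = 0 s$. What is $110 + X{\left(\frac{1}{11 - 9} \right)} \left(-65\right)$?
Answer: $110$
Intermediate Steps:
$X{\left(s \right)} = 0$
$110 + X{\left(\frac{1}{11 - 9} \right)} \left(-65\right) = 110 + 0 \left(-65\right) = 110 + 0 = 110$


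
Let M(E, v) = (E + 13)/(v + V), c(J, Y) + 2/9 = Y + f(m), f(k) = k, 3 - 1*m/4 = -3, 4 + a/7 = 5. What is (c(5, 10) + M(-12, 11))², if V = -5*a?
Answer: 5900041/5184 ≈ 1138.1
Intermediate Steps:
a = 7 (a = -28 + 7*5 = -28 + 35 = 7)
m = 24 (m = 12 - 4*(-3) = 12 + 12 = 24)
V = -35 (V = -5*7 = -35)
c(J, Y) = 214/9 + Y (c(J, Y) = -2/9 + (Y + 24) = -2/9 + (24 + Y) = 214/9 + Y)
M(E, v) = (13 + E)/(-35 + v) (M(E, v) = (E + 13)/(v - 35) = (13 + E)/(-35 + v))
(c(5, 10) + M(-12, 11))² = ((214/9 + 10) + (13 - 12)/(-35 + 11))² = (304/9 + 1/(-24))² = (304/9 - 1/24*1)² = (304/9 - 1/24)² = (2429/72)² = 5900041/5184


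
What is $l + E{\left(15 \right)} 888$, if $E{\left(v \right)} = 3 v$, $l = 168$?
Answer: $40128$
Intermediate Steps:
$l + E{\left(15 \right)} 888 = 168 + 3 \cdot 15 \cdot 888 = 168 + 45 \cdot 888 = 168 + 39960 = 40128$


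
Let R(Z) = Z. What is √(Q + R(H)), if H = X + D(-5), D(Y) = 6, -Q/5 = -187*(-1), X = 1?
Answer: 4*I*√58 ≈ 30.463*I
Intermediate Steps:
Q = -935 (Q = -(-935)*(-1) = -5*187 = -935)
H = 7 (H = 1 + 6 = 7)
√(Q + R(H)) = √(-935 + 7) = √(-928) = 4*I*√58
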